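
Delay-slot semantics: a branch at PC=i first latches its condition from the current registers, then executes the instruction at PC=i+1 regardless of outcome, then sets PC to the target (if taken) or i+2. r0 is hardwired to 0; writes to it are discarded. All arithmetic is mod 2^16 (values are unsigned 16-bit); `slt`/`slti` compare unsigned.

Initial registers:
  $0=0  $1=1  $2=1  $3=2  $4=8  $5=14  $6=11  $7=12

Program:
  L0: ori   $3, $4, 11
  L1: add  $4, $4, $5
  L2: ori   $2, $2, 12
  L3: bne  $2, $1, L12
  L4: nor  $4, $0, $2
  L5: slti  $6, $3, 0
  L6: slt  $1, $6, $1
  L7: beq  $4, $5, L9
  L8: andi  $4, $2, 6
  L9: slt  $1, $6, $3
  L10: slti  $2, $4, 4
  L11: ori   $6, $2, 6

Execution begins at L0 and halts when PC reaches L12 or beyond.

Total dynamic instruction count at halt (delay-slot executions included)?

5

#0 ori   $3, $4, 11 ; 0/1/1/11/8/14/11/12
#1 add  $4, $4, $5 ; 0/1/1/11/22/14/11/12
#2 ori   $2, $2, 12 ; 0/1/13/11/22/14/11/12
#3 bne  $2, $1, L12 ; 0/1/13/11/22/14/11/12 ; →target
#4 nor  $4, $0, $2 ; 0/1/13/11/65522/14/11/12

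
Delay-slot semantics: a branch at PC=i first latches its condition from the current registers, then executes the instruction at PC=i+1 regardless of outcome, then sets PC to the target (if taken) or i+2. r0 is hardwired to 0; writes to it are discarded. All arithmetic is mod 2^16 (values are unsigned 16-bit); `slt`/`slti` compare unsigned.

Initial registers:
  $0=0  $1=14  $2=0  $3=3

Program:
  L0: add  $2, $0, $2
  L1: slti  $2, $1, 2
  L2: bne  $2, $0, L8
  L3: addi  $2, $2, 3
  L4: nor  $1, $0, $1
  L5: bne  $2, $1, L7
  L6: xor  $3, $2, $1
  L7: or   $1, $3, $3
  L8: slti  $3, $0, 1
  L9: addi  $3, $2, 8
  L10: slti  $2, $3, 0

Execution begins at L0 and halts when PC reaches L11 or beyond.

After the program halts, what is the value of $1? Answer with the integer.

65522

  step pc=0: add  $2, $0, $2  regs=(0,14,0,3)
  step pc=1: slti  $2, $1, 2  regs=(0,14,0,3)
  step pc=2: bne  $2, $0, L8  cond=F  regs=(0,14,0,3)
  step pc=3: addi  $2, $2, 3  regs=(0,14,3,3)
  step pc=4: nor  $1, $0, $1  regs=(0,65521,3,3)
  step pc=5: bne  $2, $1, L7  cond=T  regs=(0,65521,3,3)
  step pc=6: xor  $3, $2, $1  regs=(0,65521,3,65522)
  step pc=7: or   $1, $3, $3  regs=(0,65522,3,65522)
  step pc=8: slti  $3, $0, 1  regs=(0,65522,3,1)
  step pc=9: addi  $3, $2, 8  regs=(0,65522,3,11)
  step pc=10: slti  $2, $3, 0  regs=(0,65522,0,11)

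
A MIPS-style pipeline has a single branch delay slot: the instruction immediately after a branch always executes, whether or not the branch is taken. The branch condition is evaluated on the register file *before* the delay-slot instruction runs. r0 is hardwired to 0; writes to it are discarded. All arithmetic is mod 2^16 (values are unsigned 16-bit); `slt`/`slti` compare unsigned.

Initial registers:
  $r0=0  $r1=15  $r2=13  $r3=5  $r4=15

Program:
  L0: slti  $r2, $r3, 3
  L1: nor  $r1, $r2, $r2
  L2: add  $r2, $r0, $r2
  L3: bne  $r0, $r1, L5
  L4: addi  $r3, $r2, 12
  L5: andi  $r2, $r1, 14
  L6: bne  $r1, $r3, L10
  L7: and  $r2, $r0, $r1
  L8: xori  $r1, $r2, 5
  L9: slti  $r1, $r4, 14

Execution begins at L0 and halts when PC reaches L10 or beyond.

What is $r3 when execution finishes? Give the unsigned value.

12

PC=0  slti  $r2, $r3, 3      | $r0=0 $r1=15 $r2=0 $r3=5 $r4=15
PC=1  nor  $r1, $r2, $r2     | $r0=0 $r1=65535 $r2=0 $r3=5 $r4=15
PC=2  add  $r2, $r0, $r2     | $r0=0 $r1=65535 $r2=0 $r3=5 $r4=15
PC=3  bne  $r0, $r1, L5      | $r0=0 $r1=65535 $r2=0 $r3=5 $r4=15  [TAKEN]
PC=4  addi  $r3, $r2, 12     | $r0=0 $r1=65535 $r2=0 $r3=12 $r4=15
PC=5  andi  $r2, $r1, 14     | $r0=0 $r1=65535 $r2=14 $r3=12 $r4=15
PC=6  bne  $r1, $r3, L10     | $r0=0 $r1=65535 $r2=14 $r3=12 $r4=15  [TAKEN]
PC=7  and  $r2, $r0, $r1     | $r0=0 $r1=65535 $r2=0 $r3=12 $r4=15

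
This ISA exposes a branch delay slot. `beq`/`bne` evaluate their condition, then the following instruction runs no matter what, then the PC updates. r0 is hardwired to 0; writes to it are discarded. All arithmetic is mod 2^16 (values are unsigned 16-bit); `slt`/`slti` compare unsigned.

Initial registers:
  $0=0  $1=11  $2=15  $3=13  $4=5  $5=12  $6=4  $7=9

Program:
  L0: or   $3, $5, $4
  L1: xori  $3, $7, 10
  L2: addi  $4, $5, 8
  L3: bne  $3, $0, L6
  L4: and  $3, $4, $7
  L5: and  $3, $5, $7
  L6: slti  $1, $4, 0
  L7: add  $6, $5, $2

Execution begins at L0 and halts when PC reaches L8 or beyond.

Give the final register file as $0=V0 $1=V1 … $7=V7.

  step pc=0: or   $3, $5, $4  regs=(0,11,15,13,5,12,4,9)
  step pc=1: xori  $3, $7, 10  regs=(0,11,15,3,5,12,4,9)
  step pc=2: addi  $4, $5, 8  regs=(0,11,15,3,20,12,4,9)
  step pc=3: bne  $3, $0, L6  cond=T  regs=(0,11,15,3,20,12,4,9)
  step pc=4: and  $3, $4, $7  regs=(0,11,15,0,20,12,4,9)
  step pc=6: slti  $1, $4, 0  regs=(0,0,15,0,20,12,4,9)
  step pc=7: add  $6, $5, $2  regs=(0,0,15,0,20,12,27,9)

$0=0 $1=0 $2=15 $3=0 $4=20 $5=12 $6=27 $7=9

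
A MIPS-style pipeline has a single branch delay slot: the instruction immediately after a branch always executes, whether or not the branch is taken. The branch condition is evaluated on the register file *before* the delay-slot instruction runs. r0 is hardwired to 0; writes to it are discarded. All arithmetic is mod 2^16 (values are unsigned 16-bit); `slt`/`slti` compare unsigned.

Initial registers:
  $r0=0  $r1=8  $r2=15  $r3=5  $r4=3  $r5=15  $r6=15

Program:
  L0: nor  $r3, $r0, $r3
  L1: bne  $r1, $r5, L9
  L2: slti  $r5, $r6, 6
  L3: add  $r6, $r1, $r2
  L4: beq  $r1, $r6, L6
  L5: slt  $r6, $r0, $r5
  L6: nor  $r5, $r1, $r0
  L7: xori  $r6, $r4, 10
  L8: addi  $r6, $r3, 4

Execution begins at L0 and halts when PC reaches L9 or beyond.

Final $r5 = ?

#0 nor  $r3, $r0, $r3 ; 0/8/15/65530/3/15/15
#1 bne  $r1, $r5, L9 ; 0/8/15/65530/3/15/15 ; →target
#2 slti  $r5, $r6, 6 ; 0/8/15/65530/3/0/15

0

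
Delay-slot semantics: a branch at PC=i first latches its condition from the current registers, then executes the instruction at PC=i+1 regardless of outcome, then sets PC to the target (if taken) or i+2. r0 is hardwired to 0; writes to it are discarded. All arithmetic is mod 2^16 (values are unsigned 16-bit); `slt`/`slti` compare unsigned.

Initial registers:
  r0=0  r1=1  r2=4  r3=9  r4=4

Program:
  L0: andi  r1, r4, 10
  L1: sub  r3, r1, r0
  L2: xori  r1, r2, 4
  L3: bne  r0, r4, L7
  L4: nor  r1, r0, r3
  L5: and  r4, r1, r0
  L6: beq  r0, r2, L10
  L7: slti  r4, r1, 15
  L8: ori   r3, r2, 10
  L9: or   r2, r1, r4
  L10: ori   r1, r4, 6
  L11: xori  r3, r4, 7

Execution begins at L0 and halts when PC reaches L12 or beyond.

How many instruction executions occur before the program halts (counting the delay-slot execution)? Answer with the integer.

  step pc=0: andi  r1, r4, 10  regs=(0,0,4,9,4)
  step pc=1: sub  r3, r1, r0  regs=(0,0,4,0,4)
  step pc=2: xori  r1, r2, 4  regs=(0,0,4,0,4)
  step pc=3: bne  r0, r4, L7  cond=T  regs=(0,0,4,0,4)
  step pc=4: nor  r1, r0, r3  regs=(0,65535,4,0,4)
  step pc=7: slti  r4, r1, 15  regs=(0,65535,4,0,0)
  step pc=8: ori   r3, r2, 10  regs=(0,65535,4,14,0)
  step pc=9: or   r2, r1, r4  regs=(0,65535,65535,14,0)
  step pc=10: ori   r1, r4, 6  regs=(0,6,65535,14,0)
  step pc=11: xori  r3, r4, 7  regs=(0,6,65535,7,0)

10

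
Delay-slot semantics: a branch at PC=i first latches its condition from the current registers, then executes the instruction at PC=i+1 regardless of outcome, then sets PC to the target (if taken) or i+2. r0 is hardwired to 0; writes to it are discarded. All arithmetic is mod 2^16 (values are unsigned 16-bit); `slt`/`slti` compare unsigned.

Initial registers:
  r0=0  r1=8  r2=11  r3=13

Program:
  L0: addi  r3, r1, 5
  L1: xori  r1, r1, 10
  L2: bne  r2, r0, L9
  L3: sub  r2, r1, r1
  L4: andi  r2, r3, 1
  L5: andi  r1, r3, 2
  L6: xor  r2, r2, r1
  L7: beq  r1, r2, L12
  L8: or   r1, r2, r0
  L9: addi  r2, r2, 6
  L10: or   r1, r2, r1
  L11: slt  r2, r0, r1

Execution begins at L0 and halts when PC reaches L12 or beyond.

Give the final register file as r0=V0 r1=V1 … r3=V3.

PC=0  addi  r3, r1, 5        | r0=0 r1=8 r2=11 r3=13
PC=1  xori  r1, r1, 10       | r0=0 r1=2 r2=11 r3=13
PC=2  bne  r2, r0, L9        | r0=0 r1=2 r2=11 r3=13  [TAKEN]
PC=3  sub  r2, r1, r1        | r0=0 r1=2 r2=0 r3=13
PC=9  addi  r2, r2, 6        | r0=0 r1=2 r2=6 r3=13
PC=10 or   r1, r2, r1        | r0=0 r1=6 r2=6 r3=13
PC=11 slt  r2, r0, r1        | r0=0 r1=6 r2=1 r3=13

r0=0 r1=6 r2=1 r3=13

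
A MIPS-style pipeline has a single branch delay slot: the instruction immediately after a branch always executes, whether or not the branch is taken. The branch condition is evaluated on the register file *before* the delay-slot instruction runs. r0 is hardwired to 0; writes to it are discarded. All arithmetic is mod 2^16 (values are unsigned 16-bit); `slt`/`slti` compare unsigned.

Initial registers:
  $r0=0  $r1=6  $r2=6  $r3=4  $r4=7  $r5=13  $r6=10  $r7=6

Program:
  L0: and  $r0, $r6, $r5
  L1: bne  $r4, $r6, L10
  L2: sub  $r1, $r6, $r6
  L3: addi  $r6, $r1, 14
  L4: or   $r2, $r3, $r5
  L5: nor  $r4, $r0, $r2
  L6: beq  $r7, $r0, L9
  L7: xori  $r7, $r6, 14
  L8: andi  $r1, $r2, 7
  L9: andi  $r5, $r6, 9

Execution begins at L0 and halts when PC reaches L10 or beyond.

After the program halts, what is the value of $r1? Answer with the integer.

PC=0  and  $r0, $r6, $r5     | $r0=0 $r1=6 $r2=6 $r3=4 $r4=7 $r5=13 $r6=10 $r7=6
PC=1  bne  $r4, $r6, L10     | $r0=0 $r1=6 $r2=6 $r3=4 $r4=7 $r5=13 $r6=10 $r7=6  [TAKEN]
PC=2  sub  $r1, $r6, $r6     | $r0=0 $r1=0 $r2=6 $r3=4 $r4=7 $r5=13 $r6=10 $r7=6

0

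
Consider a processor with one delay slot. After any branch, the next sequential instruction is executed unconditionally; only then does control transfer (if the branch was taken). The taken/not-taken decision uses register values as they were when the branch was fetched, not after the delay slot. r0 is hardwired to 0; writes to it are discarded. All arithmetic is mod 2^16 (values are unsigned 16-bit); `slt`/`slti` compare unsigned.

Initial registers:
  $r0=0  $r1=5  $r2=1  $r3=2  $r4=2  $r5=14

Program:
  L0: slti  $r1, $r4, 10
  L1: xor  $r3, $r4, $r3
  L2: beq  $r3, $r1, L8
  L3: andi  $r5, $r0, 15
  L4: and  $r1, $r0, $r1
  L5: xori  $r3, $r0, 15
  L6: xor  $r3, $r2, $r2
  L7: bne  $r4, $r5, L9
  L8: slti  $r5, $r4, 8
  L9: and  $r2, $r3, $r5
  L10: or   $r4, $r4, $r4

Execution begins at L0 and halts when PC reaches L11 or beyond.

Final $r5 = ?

1

PC=0  slti  $r1, $r4, 10     | $r0=0 $r1=1 $r2=1 $r3=2 $r4=2 $r5=14
PC=1  xor  $r3, $r4, $r3     | $r0=0 $r1=1 $r2=1 $r3=0 $r4=2 $r5=14
PC=2  beq  $r3, $r1, L8      | $r0=0 $r1=1 $r2=1 $r3=0 $r4=2 $r5=14  [not taken]
PC=3  andi  $r5, $r0, 15     | $r0=0 $r1=1 $r2=1 $r3=0 $r4=2 $r5=0
PC=4  and  $r1, $r0, $r1     | $r0=0 $r1=0 $r2=1 $r3=0 $r4=2 $r5=0
PC=5  xori  $r3, $r0, 15     | $r0=0 $r1=0 $r2=1 $r3=15 $r4=2 $r5=0
PC=6  xor  $r3, $r2, $r2     | $r0=0 $r1=0 $r2=1 $r3=0 $r4=2 $r5=0
PC=7  bne  $r4, $r5, L9      | $r0=0 $r1=0 $r2=1 $r3=0 $r4=2 $r5=0  [TAKEN]
PC=8  slti  $r5, $r4, 8      | $r0=0 $r1=0 $r2=1 $r3=0 $r4=2 $r5=1
PC=9  and  $r2, $r3, $r5     | $r0=0 $r1=0 $r2=0 $r3=0 $r4=2 $r5=1
PC=10 or   $r4, $r4, $r4     | $r0=0 $r1=0 $r2=0 $r3=0 $r4=2 $r5=1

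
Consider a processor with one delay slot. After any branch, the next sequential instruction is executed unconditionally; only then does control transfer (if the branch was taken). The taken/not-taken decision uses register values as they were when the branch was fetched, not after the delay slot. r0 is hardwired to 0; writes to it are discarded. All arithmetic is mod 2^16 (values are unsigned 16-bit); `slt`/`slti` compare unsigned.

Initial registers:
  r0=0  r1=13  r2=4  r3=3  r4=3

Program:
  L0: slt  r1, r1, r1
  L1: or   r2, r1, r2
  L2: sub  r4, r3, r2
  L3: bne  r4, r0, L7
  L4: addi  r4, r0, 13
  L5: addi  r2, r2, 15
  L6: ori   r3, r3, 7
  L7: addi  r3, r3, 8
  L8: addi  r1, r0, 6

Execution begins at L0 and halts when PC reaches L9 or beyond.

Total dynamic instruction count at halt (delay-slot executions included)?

7

#0 slt  r1, r1, r1 ; 0/0/4/3/3
#1 or   r2, r1, r2 ; 0/0/4/3/3
#2 sub  r4, r3, r2 ; 0/0/4/3/65535
#3 bne  r4, r0, L7 ; 0/0/4/3/65535 ; →target
#4 addi  r4, r0, 13 ; 0/0/4/3/13
#7 addi  r3, r3, 8 ; 0/0/4/11/13
#8 addi  r1, r0, 6 ; 0/6/4/11/13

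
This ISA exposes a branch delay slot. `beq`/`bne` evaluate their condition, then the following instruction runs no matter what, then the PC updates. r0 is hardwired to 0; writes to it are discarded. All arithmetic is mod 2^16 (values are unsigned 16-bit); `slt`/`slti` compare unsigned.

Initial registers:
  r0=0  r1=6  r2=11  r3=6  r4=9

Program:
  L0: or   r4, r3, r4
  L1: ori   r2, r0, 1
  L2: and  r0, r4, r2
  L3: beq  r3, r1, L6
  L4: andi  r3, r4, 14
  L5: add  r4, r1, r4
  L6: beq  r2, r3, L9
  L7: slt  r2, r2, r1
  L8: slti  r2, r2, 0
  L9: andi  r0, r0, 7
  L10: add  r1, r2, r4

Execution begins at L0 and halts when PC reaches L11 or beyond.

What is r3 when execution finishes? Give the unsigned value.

#0 or   r4, r3, r4 ; 0/6/11/6/15
#1 ori   r2, r0, 1 ; 0/6/1/6/15
#2 and  r0, r4, r2 ; 0/6/1/6/15
#3 beq  r3, r1, L6 ; 0/6/1/6/15 ; →target
#4 andi  r3, r4, 14 ; 0/6/1/14/15
#6 beq  r2, r3, L9 ; 0/6/1/14/15 ; →fallthru
#7 slt  r2, r2, r1 ; 0/6/1/14/15
#8 slti  r2, r2, 0 ; 0/6/0/14/15
#9 andi  r0, r0, 7 ; 0/6/0/14/15
#10 add  r1, r2, r4 ; 0/15/0/14/15

14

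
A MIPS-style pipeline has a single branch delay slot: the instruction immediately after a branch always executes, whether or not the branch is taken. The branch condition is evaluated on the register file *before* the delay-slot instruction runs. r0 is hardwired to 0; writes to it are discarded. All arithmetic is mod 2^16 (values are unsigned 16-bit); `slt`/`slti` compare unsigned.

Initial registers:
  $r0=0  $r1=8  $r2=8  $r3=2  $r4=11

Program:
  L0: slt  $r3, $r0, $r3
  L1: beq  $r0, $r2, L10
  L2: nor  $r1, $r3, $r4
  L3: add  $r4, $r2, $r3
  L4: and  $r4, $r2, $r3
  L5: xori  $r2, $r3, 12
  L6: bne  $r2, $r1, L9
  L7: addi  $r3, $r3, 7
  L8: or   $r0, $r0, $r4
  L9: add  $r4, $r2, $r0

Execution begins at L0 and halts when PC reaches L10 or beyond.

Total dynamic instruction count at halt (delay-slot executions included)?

9

#0 slt  $r3, $r0, $r3 ; 0/8/8/1/11
#1 beq  $r0, $r2, L10 ; 0/8/8/1/11 ; →fallthru
#2 nor  $r1, $r3, $r4 ; 0/65524/8/1/11
#3 add  $r4, $r2, $r3 ; 0/65524/8/1/9
#4 and  $r4, $r2, $r3 ; 0/65524/8/1/0
#5 xori  $r2, $r3, 12 ; 0/65524/13/1/0
#6 bne  $r2, $r1, L9 ; 0/65524/13/1/0 ; →target
#7 addi  $r3, $r3, 7 ; 0/65524/13/8/0
#9 add  $r4, $r2, $r0 ; 0/65524/13/8/13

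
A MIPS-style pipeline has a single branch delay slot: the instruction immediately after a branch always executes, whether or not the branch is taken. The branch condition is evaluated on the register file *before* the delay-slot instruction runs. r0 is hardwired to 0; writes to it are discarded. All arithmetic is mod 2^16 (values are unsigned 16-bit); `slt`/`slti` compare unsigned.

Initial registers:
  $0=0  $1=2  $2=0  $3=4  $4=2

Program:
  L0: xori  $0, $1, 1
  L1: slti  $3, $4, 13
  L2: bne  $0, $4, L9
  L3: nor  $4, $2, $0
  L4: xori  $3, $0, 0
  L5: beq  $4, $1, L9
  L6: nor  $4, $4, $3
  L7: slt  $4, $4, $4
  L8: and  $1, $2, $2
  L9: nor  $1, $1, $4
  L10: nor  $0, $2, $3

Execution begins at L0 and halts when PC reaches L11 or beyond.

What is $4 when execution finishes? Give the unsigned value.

65535

  step pc=0: xori  $0, $1, 1  regs=(0,2,0,4,2)
  step pc=1: slti  $3, $4, 13  regs=(0,2,0,1,2)
  step pc=2: bne  $0, $4, L9  cond=T  regs=(0,2,0,1,2)
  step pc=3: nor  $4, $2, $0  regs=(0,2,0,1,65535)
  step pc=9: nor  $1, $1, $4  regs=(0,0,0,1,65535)
  step pc=10: nor  $0, $2, $3  regs=(0,0,0,1,65535)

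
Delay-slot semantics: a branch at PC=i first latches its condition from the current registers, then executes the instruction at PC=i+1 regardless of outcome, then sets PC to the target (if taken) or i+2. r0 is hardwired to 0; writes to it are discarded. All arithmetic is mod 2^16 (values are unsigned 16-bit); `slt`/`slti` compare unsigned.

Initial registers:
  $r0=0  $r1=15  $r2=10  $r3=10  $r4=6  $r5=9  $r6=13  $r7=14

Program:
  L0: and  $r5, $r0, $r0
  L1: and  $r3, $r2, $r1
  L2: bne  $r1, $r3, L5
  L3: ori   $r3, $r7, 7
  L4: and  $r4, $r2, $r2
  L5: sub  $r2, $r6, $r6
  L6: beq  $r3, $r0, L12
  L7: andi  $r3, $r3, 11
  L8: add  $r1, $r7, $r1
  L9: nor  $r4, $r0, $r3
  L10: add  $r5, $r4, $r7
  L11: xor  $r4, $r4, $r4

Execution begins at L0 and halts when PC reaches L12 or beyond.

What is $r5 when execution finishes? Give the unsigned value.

2

PC=0  and  $r5, $r0, $r0     | $r0=0 $r1=15 $r2=10 $r3=10 $r4=6 $r5=0 $r6=13 $r7=14
PC=1  and  $r3, $r2, $r1     | $r0=0 $r1=15 $r2=10 $r3=10 $r4=6 $r5=0 $r6=13 $r7=14
PC=2  bne  $r1, $r3, L5      | $r0=0 $r1=15 $r2=10 $r3=10 $r4=6 $r5=0 $r6=13 $r7=14  [TAKEN]
PC=3  ori   $r3, $r7, 7      | $r0=0 $r1=15 $r2=10 $r3=15 $r4=6 $r5=0 $r6=13 $r7=14
PC=5  sub  $r2, $r6, $r6     | $r0=0 $r1=15 $r2=0 $r3=15 $r4=6 $r5=0 $r6=13 $r7=14
PC=6  beq  $r3, $r0, L12     | $r0=0 $r1=15 $r2=0 $r3=15 $r4=6 $r5=0 $r6=13 $r7=14  [not taken]
PC=7  andi  $r3, $r3, 11     | $r0=0 $r1=15 $r2=0 $r3=11 $r4=6 $r5=0 $r6=13 $r7=14
PC=8  add  $r1, $r7, $r1     | $r0=0 $r1=29 $r2=0 $r3=11 $r4=6 $r5=0 $r6=13 $r7=14
PC=9  nor  $r4, $r0, $r3     | $r0=0 $r1=29 $r2=0 $r3=11 $r4=65524 $r5=0 $r6=13 $r7=14
PC=10 add  $r5, $r4, $r7     | $r0=0 $r1=29 $r2=0 $r3=11 $r4=65524 $r5=2 $r6=13 $r7=14
PC=11 xor  $r4, $r4, $r4     | $r0=0 $r1=29 $r2=0 $r3=11 $r4=0 $r5=2 $r6=13 $r7=14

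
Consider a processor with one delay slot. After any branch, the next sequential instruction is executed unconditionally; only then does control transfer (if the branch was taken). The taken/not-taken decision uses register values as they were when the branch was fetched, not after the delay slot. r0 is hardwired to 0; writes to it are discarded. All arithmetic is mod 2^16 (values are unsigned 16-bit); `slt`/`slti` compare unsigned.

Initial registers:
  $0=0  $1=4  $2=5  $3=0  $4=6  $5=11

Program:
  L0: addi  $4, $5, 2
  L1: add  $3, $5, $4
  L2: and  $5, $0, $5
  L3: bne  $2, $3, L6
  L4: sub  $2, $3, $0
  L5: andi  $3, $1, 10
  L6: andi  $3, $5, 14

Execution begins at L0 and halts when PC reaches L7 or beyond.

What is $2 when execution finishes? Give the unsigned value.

24

[0] addi  $4, $5, 2  →  {$0:0, $1:4, $2:5, $3:0, $4:13, $5:11}
[1] add  $3, $5, $4  →  {$0:0, $1:4, $2:5, $3:24, $4:13, $5:11}
[2] and  $5, $0, $5  →  {$0:0, $1:4, $2:5, $3:24, $4:13, $5:0}
[3] bne  $2, $3, L6  →  {$0:0, $1:4, $2:5, $3:24, $4:13, $5:0}  ⟨branch taken⟩
[4] sub  $2, $3, $0  →  {$0:0, $1:4, $2:24, $3:24, $4:13, $5:0}
[6] andi  $3, $5, 14  →  {$0:0, $1:4, $2:24, $3:0, $4:13, $5:0}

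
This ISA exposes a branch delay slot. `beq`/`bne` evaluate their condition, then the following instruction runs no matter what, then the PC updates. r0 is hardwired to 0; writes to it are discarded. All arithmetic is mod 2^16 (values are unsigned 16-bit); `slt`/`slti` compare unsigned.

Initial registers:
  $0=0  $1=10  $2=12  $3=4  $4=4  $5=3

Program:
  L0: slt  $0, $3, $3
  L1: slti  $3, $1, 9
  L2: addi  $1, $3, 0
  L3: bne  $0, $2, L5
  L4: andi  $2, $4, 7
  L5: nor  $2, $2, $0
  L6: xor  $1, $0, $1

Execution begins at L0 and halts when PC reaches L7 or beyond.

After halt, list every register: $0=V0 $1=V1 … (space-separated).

$0=0 $1=0 $2=65531 $3=0 $4=4 $5=3

[0] slt  $0, $3, $3  →  {$0:0, $1:10, $2:12, $3:4, $4:4, $5:3}
[1] slti  $3, $1, 9  →  {$0:0, $1:10, $2:12, $3:0, $4:4, $5:3}
[2] addi  $1, $3, 0  →  {$0:0, $1:0, $2:12, $3:0, $4:4, $5:3}
[3] bne  $0, $2, L5  →  {$0:0, $1:0, $2:12, $3:0, $4:4, $5:3}  ⟨branch taken⟩
[4] andi  $2, $4, 7  →  {$0:0, $1:0, $2:4, $3:0, $4:4, $5:3}
[5] nor  $2, $2, $0  →  {$0:0, $1:0, $2:65531, $3:0, $4:4, $5:3}
[6] xor  $1, $0, $1  →  {$0:0, $1:0, $2:65531, $3:0, $4:4, $5:3}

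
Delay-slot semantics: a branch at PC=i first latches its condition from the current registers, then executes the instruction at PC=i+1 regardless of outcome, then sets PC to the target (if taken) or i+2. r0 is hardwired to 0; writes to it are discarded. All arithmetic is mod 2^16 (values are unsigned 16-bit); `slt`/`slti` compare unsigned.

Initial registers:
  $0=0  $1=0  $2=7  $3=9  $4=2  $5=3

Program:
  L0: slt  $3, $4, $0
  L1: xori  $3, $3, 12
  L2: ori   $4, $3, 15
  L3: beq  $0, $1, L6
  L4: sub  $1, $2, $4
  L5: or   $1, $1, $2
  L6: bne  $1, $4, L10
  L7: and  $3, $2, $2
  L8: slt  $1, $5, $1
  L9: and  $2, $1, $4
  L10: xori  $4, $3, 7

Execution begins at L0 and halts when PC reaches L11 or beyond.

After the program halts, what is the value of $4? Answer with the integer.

[0] slt  $3, $4, $0  →  {$0:0, $1:0, $2:7, $3:0, $4:2, $5:3}
[1] xori  $3, $3, 12  →  {$0:0, $1:0, $2:7, $3:12, $4:2, $5:3}
[2] ori   $4, $3, 15  →  {$0:0, $1:0, $2:7, $3:12, $4:15, $5:3}
[3] beq  $0, $1, L6  →  {$0:0, $1:0, $2:7, $3:12, $4:15, $5:3}  ⟨branch taken⟩
[4] sub  $1, $2, $4  →  {$0:0, $1:65528, $2:7, $3:12, $4:15, $5:3}
[6] bne  $1, $4, L10  →  {$0:0, $1:65528, $2:7, $3:12, $4:15, $5:3}  ⟨branch taken⟩
[7] and  $3, $2, $2  →  {$0:0, $1:65528, $2:7, $3:7, $4:15, $5:3}
[10] xori  $4, $3, 7  →  {$0:0, $1:65528, $2:7, $3:7, $4:0, $5:3}

0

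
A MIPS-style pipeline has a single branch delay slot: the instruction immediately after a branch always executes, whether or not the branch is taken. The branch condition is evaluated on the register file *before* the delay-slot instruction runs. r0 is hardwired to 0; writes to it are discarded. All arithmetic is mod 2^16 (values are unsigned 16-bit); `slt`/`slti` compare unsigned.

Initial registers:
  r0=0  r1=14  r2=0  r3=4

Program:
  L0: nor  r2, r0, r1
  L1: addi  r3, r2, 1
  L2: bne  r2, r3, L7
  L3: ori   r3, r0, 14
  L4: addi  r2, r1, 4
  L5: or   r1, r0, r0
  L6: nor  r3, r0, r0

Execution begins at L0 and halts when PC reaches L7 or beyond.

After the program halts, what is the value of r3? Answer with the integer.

14

#0 nor  r2, r0, r1 ; 0/14/65521/4
#1 addi  r3, r2, 1 ; 0/14/65521/65522
#2 bne  r2, r3, L7 ; 0/14/65521/65522 ; →target
#3 ori   r3, r0, 14 ; 0/14/65521/14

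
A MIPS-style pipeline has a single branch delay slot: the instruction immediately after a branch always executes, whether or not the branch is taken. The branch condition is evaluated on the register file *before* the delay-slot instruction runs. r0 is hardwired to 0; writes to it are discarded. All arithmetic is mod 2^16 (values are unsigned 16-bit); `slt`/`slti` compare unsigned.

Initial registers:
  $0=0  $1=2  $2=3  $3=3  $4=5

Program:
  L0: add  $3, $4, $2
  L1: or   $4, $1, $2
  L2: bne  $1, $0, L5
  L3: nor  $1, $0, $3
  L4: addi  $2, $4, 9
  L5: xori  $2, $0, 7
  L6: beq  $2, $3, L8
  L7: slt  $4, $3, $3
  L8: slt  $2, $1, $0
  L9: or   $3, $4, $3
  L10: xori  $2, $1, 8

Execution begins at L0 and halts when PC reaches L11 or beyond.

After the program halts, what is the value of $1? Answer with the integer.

65527

  step pc=0: add  $3, $4, $2  regs=(0,2,3,8,5)
  step pc=1: or   $4, $1, $2  regs=(0,2,3,8,3)
  step pc=2: bne  $1, $0, L5  cond=T  regs=(0,2,3,8,3)
  step pc=3: nor  $1, $0, $3  regs=(0,65527,3,8,3)
  step pc=5: xori  $2, $0, 7  regs=(0,65527,7,8,3)
  step pc=6: beq  $2, $3, L8  cond=F  regs=(0,65527,7,8,3)
  step pc=7: slt  $4, $3, $3  regs=(0,65527,7,8,0)
  step pc=8: slt  $2, $1, $0  regs=(0,65527,0,8,0)
  step pc=9: or   $3, $4, $3  regs=(0,65527,0,8,0)
  step pc=10: xori  $2, $1, 8  regs=(0,65527,65535,8,0)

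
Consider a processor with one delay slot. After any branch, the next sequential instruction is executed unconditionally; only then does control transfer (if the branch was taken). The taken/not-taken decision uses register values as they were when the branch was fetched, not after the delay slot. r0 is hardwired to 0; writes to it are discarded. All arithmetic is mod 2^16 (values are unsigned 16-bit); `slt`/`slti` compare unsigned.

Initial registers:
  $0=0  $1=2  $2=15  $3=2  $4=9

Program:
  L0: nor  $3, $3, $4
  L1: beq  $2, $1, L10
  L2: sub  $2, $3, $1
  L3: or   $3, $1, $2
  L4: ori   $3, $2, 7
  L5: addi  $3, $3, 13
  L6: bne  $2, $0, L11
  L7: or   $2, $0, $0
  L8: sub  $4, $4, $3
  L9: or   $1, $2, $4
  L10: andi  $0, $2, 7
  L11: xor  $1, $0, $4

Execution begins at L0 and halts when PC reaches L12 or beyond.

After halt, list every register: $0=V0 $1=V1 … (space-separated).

$0=0 $1=9 $2=0 $3=4 $4=9

[0] nor  $3, $3, $4  →  {$0:0, $1:2, $2:15, $3:65524, $4:9}
[1] beq  $2, $1, L10  →  {$0:0, $1:2, $2:15, $3:65524, $4:9}  ⟨branch fallthrough⟩
[2] sub  $2, $3, $1  →  {$0:0, $1:2, $2:65522, $3:65524, $4:9}
[3] or   $3, $1, $2  →  {$0:0, $1:2, $2:65522, $3:65522, $4:9}
[4] ori   $3, $2, 7  →  {$0:0, $1:2, $2:65522, $3:65527, $4:9}
[5] addi  $3, $3, 13  →  {$0:0, $1:2, $2:65522, $3:4, $4:9}
[6] bne  $2, $0, L11  →  {$0:0, $1:2, $2:65522, $3:4, $4:9}  ⟨branch taken⟩
[7] or   $2, $0, $0  →  {$0:0, $1:2, $2:0, $3:4, $4:9}
[11] xor  $1, $0, $4  →  {$0:0, $1:9, $2:0, $3:4, $4:9}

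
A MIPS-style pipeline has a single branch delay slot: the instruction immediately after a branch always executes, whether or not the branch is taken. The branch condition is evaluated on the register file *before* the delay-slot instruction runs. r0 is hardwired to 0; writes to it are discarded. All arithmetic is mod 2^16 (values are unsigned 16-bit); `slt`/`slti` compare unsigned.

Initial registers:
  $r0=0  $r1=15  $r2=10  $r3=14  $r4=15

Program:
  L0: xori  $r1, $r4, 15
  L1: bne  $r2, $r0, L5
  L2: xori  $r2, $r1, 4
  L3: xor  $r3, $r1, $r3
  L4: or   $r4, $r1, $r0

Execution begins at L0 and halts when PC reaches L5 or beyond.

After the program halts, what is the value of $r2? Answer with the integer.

[0] xori  $r1, $r4, 15  →  {$r0:0, $r1:0, $r2:10, $r3:14, $r4:15}
[1] bne  $r2, $r0, L5  →  {$r0:0, $r1:0, $r2:10, $r3:14, $r4:15}  ⟨branch taken⟩
[2] xori  $r2, $r1, 4  →  {$r0:0, $r1:0, $r2:4, $r3:14, $r4:15}

4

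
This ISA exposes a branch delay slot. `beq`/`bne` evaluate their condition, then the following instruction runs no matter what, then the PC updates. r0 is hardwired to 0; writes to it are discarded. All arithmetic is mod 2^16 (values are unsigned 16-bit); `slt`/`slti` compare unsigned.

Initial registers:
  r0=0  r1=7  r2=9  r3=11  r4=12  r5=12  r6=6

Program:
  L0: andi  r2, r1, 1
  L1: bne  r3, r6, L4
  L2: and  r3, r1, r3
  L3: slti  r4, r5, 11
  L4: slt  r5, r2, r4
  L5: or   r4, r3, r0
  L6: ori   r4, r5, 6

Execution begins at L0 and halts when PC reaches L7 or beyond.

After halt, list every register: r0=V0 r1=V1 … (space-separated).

r0=0 r1=7 r2=1 r3=3 r4=7 r5=1 r6=6

PC=0  andi  r2, r1, 1        | r0=0 r1=7 r2=1 r3=11 r4=12 r5=12 r6=6
PC=1  bne  r3, r6, L4        | r0=0 r1=7 r2=1 r3=11 r4=12 r5=12 r6=6  [TAKEN]
PC=2  and  r3, r1, r3        | r0=0 r1=7 r2=1 r3=3 r4=12 r5=12 r6=6
PC=4  slt  r5, r2, r4        | r0=0 r1=7 r2=1 r3=3 r4=12 r5=1 r6=6
PC=5  or   r4, r3, r0        | r0=0 r1=7 r2=1 r3=3 r4=3 r5=1 r6=6
PC=6  ori   r4, r5, 6        | r0=0 r1=7 r2=1 r3=3 r4=7 r5=1 r6=6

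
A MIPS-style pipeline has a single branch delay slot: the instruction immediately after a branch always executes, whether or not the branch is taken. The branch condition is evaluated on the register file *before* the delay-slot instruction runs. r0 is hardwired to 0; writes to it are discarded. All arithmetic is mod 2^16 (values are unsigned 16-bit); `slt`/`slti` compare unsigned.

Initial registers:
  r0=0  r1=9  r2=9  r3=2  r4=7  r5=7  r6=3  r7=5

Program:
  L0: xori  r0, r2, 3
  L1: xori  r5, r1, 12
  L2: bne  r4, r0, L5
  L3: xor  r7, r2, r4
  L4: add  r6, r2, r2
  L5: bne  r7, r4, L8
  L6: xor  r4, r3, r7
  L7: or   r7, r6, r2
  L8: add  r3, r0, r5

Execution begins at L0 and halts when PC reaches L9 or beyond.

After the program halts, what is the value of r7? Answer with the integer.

14

  step pc=0: xori  r0, r2, 3  regs=(0,9,9,2,7,7,3,5)
  step pc=1: xori  r5, r1, 12  regs=(0,9,9,2,7,5,3,5)
  step pc=2: bne  r4, r0, L5  cond=T  regs=(0,9,9,2,7,5,3,5)
  step pc=3: xor  r7, r2, r4  regs=(0,9,9,2,7,5,3,14)
  step pc=5: bne  r7, r4, L8  cond=T  regs=(0,9,9,2,7,5,3,14)
  step pc=6: xor  r4, r3, r7  regs=(0,9,9,2,12,5,3,14)
  step pc=8: add  r3, r0, r5  regs=(0,9,9,5,12,5,3,14)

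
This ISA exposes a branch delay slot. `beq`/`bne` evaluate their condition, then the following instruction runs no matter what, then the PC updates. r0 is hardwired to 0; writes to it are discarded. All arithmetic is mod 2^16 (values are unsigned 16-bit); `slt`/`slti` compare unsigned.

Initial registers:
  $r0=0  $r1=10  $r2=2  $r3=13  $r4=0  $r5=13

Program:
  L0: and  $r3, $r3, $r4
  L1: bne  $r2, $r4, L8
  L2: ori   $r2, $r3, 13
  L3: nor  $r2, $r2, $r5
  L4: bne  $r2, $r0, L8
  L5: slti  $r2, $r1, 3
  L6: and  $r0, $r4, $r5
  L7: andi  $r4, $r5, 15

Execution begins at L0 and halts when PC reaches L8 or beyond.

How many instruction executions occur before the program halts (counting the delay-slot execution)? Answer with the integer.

3

  step pc=0: and  $r3, $r3, $r4  regs=(0,10,2,0,0,13)
  step pc=1: bne  $r2, $r4, L8  cond=T  regs=(0,10,2,0,0,13)
  step pc=2: ori   $r2, $r3, 13  regs=(0,10,13,0,0,13)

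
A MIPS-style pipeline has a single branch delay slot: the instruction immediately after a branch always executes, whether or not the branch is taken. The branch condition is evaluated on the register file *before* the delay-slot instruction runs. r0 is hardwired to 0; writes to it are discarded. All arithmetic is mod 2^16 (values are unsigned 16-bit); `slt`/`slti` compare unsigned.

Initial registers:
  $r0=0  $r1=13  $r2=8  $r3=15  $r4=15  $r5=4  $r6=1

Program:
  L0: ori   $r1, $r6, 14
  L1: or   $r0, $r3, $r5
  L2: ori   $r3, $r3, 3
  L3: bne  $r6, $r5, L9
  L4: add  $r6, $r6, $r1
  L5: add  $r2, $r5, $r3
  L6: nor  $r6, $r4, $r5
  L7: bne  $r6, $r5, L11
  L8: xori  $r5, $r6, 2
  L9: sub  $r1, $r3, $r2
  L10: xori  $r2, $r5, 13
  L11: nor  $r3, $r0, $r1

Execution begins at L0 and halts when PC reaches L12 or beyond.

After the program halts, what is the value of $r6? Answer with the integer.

16

#0 ori   $r1, $r6, 14 ; 0/15/8/15/15/4/1
#1 or   $r0, $r3, $r5 ; 0/15/8/15/15/4/1
#2 ori   $r3, $r3, 3 ; 0/15/8/15/15/4/1
#3 bne  $r6, $r5, L9 ; 0/15/8/15/15/4/1 ; →target
#4 add  $r6, $r6, $r1 ; 0/15/8/15/15/4/16
#9 sub  $r1, $r3, $r2 ; 0/7/8/15/15/4/16
#10 xori  $r2, $r5, 13 ; 0/7/9/15/15/4/16
#11 nor  $r3, $r0, $r1 ; 0/7/9/65528/15/4/16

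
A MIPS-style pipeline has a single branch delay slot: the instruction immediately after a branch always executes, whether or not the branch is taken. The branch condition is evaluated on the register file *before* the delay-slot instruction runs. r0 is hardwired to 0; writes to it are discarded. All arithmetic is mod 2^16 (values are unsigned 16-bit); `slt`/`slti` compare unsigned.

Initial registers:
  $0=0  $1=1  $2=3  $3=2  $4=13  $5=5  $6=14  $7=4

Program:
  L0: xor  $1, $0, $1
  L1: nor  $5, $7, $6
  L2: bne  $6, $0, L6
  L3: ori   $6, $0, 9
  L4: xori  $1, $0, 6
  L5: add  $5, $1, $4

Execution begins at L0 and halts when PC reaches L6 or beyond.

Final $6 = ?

#0 xor  $1, $0, $1 ; 0/1/3/2/13/5/14/4
#1 nor  $5, $7, $6 ; 0/1/3/2/13/65521/14/4
#2 bne  $6, $0, L6 ; 0/1/3/2/13/65521/14/4 ; →target
#3 ori   $6, $0, 9 ; 0/1/3/2/13/65521/9/4

9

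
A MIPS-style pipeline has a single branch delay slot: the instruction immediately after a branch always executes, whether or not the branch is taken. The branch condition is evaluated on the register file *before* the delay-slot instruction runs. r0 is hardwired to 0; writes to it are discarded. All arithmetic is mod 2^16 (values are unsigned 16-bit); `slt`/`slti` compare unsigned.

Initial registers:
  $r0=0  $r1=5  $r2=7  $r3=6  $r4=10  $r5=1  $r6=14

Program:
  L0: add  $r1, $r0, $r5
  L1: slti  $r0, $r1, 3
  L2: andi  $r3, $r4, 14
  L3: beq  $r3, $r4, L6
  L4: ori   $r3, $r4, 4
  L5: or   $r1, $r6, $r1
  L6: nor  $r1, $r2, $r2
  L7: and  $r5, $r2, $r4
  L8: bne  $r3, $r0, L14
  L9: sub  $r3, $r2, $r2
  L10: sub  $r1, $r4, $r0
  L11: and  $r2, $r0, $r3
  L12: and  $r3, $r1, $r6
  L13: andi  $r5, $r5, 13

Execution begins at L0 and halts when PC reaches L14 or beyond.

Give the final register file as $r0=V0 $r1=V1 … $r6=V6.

$r0=0 $r1=65528 $r2=7 $r3=0 $r4=10 $r5=2 $r6=14

  step pc=0: add  $r1, $r0, $r5  regs=(0,1,7,6,10,1,14)
  step pc=1: slti  $r0, $r1, 3  regs=(0,1,7,6,10,1,14)
  step pc=2: andi  $r3, $r4, 14  regs=(0,1,7,10,10,1,14)
  step pc=3: beq  $r3, $r4, L6  cond=T  regs=(0,1,7,10,10,1,14)
  step pc=4: ori   $r3, $r4, 4  regs=(0,1,7,14,10,1,14)
  step pc=6: nor  $r1, $r2, $r2  regs=(0,65528,7,14,10,1,14)
  step pc=7: and  $r5, $r2, $r4  regs=(0,65528,7,14,10,2,14)
  step pc=8: bne  $r3, $r0, L14  cond=T  regs=(0,65528,7,14,10,2,14)
  step pc=9: sub  $r3, $r2, $r2  regs=(0,65528,7,0,10,2,14)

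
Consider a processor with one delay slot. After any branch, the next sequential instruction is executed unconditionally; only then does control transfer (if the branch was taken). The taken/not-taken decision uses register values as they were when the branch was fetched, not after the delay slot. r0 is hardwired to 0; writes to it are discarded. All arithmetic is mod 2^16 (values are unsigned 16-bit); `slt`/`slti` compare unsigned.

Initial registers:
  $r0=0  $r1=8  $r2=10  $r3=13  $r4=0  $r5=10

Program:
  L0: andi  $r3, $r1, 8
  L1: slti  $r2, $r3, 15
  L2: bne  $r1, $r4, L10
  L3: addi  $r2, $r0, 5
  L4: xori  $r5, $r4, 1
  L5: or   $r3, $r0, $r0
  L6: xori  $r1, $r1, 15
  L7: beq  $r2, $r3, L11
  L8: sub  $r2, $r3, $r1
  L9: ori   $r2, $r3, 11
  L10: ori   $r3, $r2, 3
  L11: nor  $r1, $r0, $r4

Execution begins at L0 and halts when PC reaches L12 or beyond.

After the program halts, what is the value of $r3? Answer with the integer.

[0] andi  $r3, $r1, 8  →  {$r0:0, $r1:8, $r2:10, $r3:8, $r4:0, $r5:10}
[1] slti  $r2, $r3, 15  →  {$r0:0, $r1:8, $r2:1, $r3:8, $r4:0, $r5:10}
[2] bne  $r1, $r4, L10  →  {$r0:0, $r1:8, $r2:1, $r3:8, $r4:0, $r5:10}  ⟨branch taken⟩
[3] addi  $r2, $r0, 5  →  {$r0:0, $r1:8, $r2:5, $r3:8, $r4:0, $r5:10}
[10] ori   $r3, $r2, 3  →  {$r0:0, $r1:8, $r2:5, $r3:7, $r4:0, $r5:10}
[11] nor  $r1, $r0, $r4  →  {$r0:0, $r1:65535, $r2:5, $r3:7, $r4:0, $r5:10}

7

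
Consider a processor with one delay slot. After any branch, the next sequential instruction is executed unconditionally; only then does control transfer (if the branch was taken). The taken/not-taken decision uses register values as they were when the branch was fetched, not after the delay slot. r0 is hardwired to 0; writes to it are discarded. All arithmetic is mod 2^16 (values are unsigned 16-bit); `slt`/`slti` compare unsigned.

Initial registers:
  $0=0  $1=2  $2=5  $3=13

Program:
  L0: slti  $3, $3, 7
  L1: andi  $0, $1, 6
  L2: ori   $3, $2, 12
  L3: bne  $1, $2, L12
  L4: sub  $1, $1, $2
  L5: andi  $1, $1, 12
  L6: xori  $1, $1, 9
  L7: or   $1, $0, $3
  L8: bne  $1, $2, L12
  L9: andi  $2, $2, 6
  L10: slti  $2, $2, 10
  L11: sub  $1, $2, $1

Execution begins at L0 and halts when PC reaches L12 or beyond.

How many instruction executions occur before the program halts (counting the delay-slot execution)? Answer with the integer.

  step pc=0: slti  $3, $3, 7  regs=(0,2,5,0)
  step pc=1: andi  $0, $1, 6  regs=(0,2,5,0)
  step pc=2: ori   $3, $2, 12  regs=(0,2,5,13)
  step pc=3: bne  $1, $2, L12  cond=T  regs=(0,2,5,13)
  step pc=4: sub  $1, $1, $2  regs=(0,65533,5,13)

5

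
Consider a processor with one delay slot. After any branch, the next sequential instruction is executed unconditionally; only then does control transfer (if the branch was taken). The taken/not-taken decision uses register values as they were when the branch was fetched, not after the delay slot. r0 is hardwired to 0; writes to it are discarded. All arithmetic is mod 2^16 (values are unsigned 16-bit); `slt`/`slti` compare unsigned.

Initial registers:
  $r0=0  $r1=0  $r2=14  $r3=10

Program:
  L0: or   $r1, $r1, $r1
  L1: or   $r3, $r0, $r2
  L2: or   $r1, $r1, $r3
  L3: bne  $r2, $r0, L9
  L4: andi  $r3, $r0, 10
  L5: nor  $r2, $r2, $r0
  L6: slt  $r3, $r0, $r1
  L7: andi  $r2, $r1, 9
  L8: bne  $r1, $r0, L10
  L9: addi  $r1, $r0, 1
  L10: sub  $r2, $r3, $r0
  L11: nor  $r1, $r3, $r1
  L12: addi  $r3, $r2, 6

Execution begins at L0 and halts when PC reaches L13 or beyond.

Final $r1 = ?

  step pc=0: or   $r1, $r1, $r1  regs=(0,0,14,10)
  step pc=1: or   $r3, $r0, $r2  regs=(0,0,14,14)
  step pc=2: or   $r1, $r1, $r3  regs=(0,14,14,14)
  step pc=3: bne  $r2, $r0, L9  cond=T  regs=(0,14,14,14)
  step pc=4: andi  $r3, $r0, 10  regs=(0,14,14,0)
  step pc=9: addi  $r1, $r0, 1  regs=(0,1,14,0)
  step pc=10: sub  $r2, $r3, $r0  regs=(0,1,0,0)
  step pc=11: nor  $r1, $r3, $r1  regs=(0,65534,0,0)
  step pc=12: addi  $r3, $r2, 6  regs=(0,65534,0,6)

65534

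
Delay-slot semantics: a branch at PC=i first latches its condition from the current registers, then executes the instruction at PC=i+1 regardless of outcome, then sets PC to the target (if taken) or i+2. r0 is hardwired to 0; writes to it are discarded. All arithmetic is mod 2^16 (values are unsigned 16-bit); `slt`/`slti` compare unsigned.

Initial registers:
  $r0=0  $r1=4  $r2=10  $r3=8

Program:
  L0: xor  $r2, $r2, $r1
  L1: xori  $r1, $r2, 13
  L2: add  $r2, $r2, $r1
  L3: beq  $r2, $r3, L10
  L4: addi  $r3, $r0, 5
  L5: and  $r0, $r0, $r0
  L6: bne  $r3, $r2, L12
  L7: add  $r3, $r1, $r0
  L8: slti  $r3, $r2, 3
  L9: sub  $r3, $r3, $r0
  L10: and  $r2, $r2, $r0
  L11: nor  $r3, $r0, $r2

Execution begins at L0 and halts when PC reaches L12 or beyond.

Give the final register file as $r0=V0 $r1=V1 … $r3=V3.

$r0=0 $r1=3 $r2=17 $r3=3

#0 xor  $r2, $r2, $r1 ; 0/4/14/8
#1 xori  $r1, $r2, 13 ; 0/3/14/8
#2 add  $r2, $r2, $r1 ; 0/3/17/8
#3 beq  $r2, $r3, L10 ; 0/3/17/8 ; →fallthru
#4 addi  $r3, $r0, 5 ; 0/3/17/5
#5 and  $r0, $r0, $r0 ; 0/3/17/5
#6 bne  $r3, $r2, L12 ; 0/3/17/5 ; →target
#7 add  $r3, $r1, $r0 ; 0/3/17/3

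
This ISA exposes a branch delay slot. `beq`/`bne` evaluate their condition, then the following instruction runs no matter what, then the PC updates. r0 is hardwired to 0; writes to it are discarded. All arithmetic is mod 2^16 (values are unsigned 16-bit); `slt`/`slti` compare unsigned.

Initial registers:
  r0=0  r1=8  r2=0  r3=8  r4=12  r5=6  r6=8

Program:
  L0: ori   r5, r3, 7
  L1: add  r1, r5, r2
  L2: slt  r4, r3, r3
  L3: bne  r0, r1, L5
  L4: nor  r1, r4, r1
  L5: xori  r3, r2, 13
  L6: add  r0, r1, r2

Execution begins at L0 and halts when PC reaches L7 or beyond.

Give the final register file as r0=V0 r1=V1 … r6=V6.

  step pc=0: ori   r5, r3, 7  regs=(0,8,0,8,12,15,8)
  step pc=1: add  r1, r5, r2  regs=(0,15,0,8,12,15,8)
  step pc=2: slt  r4, r3, r3  regs=(0,15,0,8,0,15,8)
  step pc=3: bne  r0, r1, L5  cond=T  regs=(0,15,0,8,0,15,8)
  step pc=4: nor  r1, r4, r1  regs=(0,65520,0,8,0,15,8)
  step pc=5: xori  r3, r2, 13  regs=(0,65520,0,13,0,15,8)
  step pc=6: add  r0, r1, r2  regs=(0,65520,0,13,0,15,8)

r0=0 r1=65520 r2=0 r3=13 r4=0 r5=15 r6=8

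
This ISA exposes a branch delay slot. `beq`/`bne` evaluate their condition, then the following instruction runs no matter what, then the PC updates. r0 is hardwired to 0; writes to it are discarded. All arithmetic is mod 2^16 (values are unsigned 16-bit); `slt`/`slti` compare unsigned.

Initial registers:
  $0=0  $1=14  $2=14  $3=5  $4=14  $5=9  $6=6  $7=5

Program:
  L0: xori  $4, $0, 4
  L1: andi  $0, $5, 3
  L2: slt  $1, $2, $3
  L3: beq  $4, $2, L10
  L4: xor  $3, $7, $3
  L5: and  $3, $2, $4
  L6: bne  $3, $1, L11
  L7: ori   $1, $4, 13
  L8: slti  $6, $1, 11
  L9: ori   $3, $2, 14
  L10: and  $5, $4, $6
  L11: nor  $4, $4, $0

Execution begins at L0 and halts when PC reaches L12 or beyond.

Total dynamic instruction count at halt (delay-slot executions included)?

9

  step pc=0: xori  $4, $0, 4  regs=(0,14,14,5,4,9,6,5)
  step pc=1: andi  $0, $5, 3  regs=(0,14,14,5,4,9,6,5)
  step pc=2: slt  $1, $2, $3  regs=(0,0,14,5,4,9,6,5)
  step pc=3: beq  $4, $2, L10  cond=F  regs=(0,0,14,5,4,9,6,5)
  step pc=4: xor  $3, $7, $3  regs=(0,0,14,0,4,9,6,5)
  step pc=5: and  $3, $2, $4  regs=(0,0,14,4,4,9,6,5)
  step pc=6: bne  $3, $1, L11  cond=T  regs=(0,0,14,4,4,9,6,5)
  step pc=7: ori   $1, $4, 13  regs=(0,13,14,4,4,9,6,5)
  step pc=11: nor  $4, $4, $0  regs=(0,13,14,4,65531,9,6,5)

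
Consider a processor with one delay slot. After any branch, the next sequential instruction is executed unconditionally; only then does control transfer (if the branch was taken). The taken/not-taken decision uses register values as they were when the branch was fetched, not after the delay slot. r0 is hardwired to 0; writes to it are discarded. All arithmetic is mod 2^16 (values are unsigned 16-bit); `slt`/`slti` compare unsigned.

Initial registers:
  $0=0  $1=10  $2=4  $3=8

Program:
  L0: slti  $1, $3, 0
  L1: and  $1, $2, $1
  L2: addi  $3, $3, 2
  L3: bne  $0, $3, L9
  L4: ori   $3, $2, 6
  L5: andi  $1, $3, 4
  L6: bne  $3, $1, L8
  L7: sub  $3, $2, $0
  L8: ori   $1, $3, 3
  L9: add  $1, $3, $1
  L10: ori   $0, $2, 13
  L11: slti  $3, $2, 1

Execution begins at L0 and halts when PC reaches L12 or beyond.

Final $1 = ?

PC=0  slti  $1, $3, 0        | $0=0 $1=0 $2=4 $3=8
PC=1  and  $1, $2, $1        | $0=0 $1=0 $2=4 $3=8
PC=2  addi  $3, $3, 2        | $0=0 $1=0 $2=4 $3=10
PC=3  bne  $0, $3, L9        | $0=0 $1=0 $2=4 $3=10  [TAKEN]
PC=4  ori   $3, $2, 6        | $0=0 $1=0 $2=4 $3=6
PC=9  add  $1, $3, $1        | $0=0 $1=6 $2=4 $3=6
PC=10 ori   $0, $2, 13       | $0=0 $1=6 $2=4 $3=6
PC=11 slti  $3, $2, 1        | $0=0 $1=6 $2=4 $3=0

6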